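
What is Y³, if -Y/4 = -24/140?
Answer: 13824/42875 ≈ 0.32243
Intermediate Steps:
Y = 24/35 (Y = -(-96)/140 = -4*(-6/35) = 24/35 ≈ 0.68571)
Y³ = (24/35)³ = 13824/42875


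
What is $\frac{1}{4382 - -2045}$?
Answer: $\frac{1}{6427} \approx 0.00015559$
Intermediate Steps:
$\frac{1}{4382 - -2045} = \frac{1}{4382 + \left(-23 + 2068\right)} = \frac{1}{4382 + 2045} = \frac{1}{6427}$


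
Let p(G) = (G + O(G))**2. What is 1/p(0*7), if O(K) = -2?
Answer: 1/4 ≈ 0.25000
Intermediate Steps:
p(G) = (-2 + G)**2 (p(G) = (G - 2)**2 = (-2 + G)**2)
1/p(0*7) = 1/((-2 + 0*7)**2) = 1/((-2 + 0)**2) = 1/((-2)**2) = 1/4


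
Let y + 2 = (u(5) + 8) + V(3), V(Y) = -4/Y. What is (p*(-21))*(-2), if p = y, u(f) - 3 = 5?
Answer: 532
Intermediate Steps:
u(f) = 8 (u(f) = 3 + 5 = 8)
y = 38/3 (y = -2 + ((8 + 8) - 4/3) = -2 + (16 - 4*⅓) = -2 + (16 - 4/3) = -2 + 44/3 = 38/3 ≈ 12.667)
p = 38/3 ≈ 12.667
(p*(-21))*(-2) = ((38/3)*(-21))*(-2) = -266*(-2) = 532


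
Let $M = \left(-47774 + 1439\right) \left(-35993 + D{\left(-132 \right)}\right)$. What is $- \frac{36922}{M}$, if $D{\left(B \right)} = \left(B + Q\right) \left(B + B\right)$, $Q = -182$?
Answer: $\frac{36922}{2173250505} \approx 1.6989 \cdot 10^{-5}$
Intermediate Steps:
$D{\left(B \right)} = 2 B \left(-182 + B\right)$ ($D{\left(B \right)} = \left(B - 182\right) \left(B + B\right) = \left(-182 + B\right) 2 B = 2 B \left(-182 + B\right)$)
$M = -2173250505$ ($M = \left(-47774 + 1439\right) \left(-35993 + 2 \left(-132\right) \left(-182 - 132\right)\right) = - 46335 \left(-35993 + 2 \left(-132\right) \left(-314\right)\right) = - 46335 \left(-35993 + 82896\right) = \left(-46335\right) 46903 = -2173250505$)
$- \frac{36922}{M} = - \frac{36922}{-2173250505} = \left(-36922\right) \left(- \frac{1}{2173250505}\right) = \frac{36922}{2173250505}$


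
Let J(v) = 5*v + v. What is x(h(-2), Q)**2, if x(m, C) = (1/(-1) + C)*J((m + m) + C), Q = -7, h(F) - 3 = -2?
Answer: 57600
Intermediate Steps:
h(F) = 1 (h(F) = 3 - 2 = 1)
J(v) = 6*v
x(m, C) = (-1 + C)*(6*C + 12*m) (x(m, C) = (1/(-1) + C)*(6*((m + m) + C)) = (-1 + C)*(6*(2*m + C)) = (-1 + C)*(6*(C + 2*m)) = (-1 + C)*(6*C + 12*m))
x(h(-2), Q)**2 = (6*(-1 - 7)*(-7 + 2*1))**2 = (6*(-8)*(-7 + 2))**2 = (6*(-8)*(-5))**2 = 240**2 = 57600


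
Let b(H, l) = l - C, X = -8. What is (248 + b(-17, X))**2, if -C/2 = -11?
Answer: 47524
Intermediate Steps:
C = 22 (C = -2*(-11) = 22)
b(H, l) = -22 + l (b(H, l) = l - 1*22 = l - 22 = -22 + l)
(248 + b(-17, X))**2 = (248 + (-22 - 8))**2 = (248 - 30)**2 = 218**2 = 47524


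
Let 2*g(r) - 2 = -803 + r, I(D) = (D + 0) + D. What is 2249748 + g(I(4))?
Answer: 4498703/2 ≈ 2.2494e+6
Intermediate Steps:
I(D) = 2*D (I(D) = D + D = 2*D)
g(r) = -801/2 + r/2 (g(r) = 1 + (-803 + r)/2 = 1 + (-803/2 + r/2) = -801/2 + r/2)
2249748 + g(I(4)) = 2249748 + (-801/2 + (2*4)/2) = 2249748 + (-801/2 + (1/2)*8) = 2249748 + (-801/2 + 4) = 2249748 - 793/2 = 4498703/2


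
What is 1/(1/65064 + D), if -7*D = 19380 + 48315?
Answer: -455448/4404507473 ≈ -0.00010340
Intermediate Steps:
D = -67695/7 (D = -(19380 + 48315)/7 = -1/7*67695 = -67695/7 ≈ -9670.7)
1/(1/65064 + D) = 1/(1/65064 - 67695/7) = 1/(-4404507473/455448) = -455448/4404507473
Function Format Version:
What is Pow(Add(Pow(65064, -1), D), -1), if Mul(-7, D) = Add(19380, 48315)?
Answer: Rational(-455448, 4404507473) ≈ -0.00010340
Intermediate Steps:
D = Rational(-67695, 7) (D = Mul(Rational(-1, 7), Add(19380, 48315)) = Mul(Rational(-1, 7), 67695) = Rational(-67695, 7) ≈ -9670.7)
Pow(Add(Pow(65064, -1), D), -1) = Pow(Add(Pow(65064, -1), Rational(-67695, 7)), -1) = Pow(Add(Rational(1, 65064), Rational(-67695, 7)), -1) = Pow(Rational(-4404507473, 455448), -1) = Rational(-455448, 4404507473)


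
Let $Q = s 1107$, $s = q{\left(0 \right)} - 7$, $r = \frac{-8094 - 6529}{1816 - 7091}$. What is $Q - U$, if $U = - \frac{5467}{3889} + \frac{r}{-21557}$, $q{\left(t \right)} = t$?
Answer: $- \frac{3426222708872103}{442230537575} \approx -7747.6$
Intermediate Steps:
$r = \frac{14623}{5275}$ ($r = - \frac{14623}{-5275} = \left(-14623\right) \left(- \frac{1}{5275}\right) = \frac{14623}{5275} \approx 2.7721$)
$s = -7$ ($s = 0 - 7 = -7$)
$Q = -7749$ ($Q = \left(-7\right) 1107 = -7749$)
$U = - \frac{621726796572}{442230537575}$ ($U = - \frac{5467}{3889} + \frac{14623}{5275 \left(-21557\right)} = \left(-5467\right) \frac{1}{3889} + \frac{14623}{5275} \left(- \frac{1}{21557}\right) = - \frac{5467}{3889} - \frac{14623}{113713175} = - \frac{621726796572}{442230537575} \approx -1.4059$)
$Q - U = -7749 - - \frac{621726796572}{442230537575} = -7749 + \frac{621726796572}{442230537575} = - \frac{3426222708872103}{442230537575}$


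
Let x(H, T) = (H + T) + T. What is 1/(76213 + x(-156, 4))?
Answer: 1/76065 ≈ 1.3147e-5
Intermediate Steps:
x(H, T) = H + 2*T
1/(76213 + x(-156, 4)) = 1/(76213 + (-156 + 2*4)) = 1/(76213 + (-156 + 8)) = 1/(76213 - 148) = 1/76065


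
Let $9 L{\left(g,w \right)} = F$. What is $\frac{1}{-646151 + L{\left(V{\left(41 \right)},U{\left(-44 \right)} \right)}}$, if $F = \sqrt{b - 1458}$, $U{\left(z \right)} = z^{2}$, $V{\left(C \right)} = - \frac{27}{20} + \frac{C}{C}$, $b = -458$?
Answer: $- \frac{52338231}{33818400300797} - \frac{18 i \sqrt{479}}{33818400300797} \approx -1.5476 \cdot 10^{-6} - 1.1649 \cdot 10^{-11} i$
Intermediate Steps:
$V{\left(C \right)} = - \frac{7}{20}$ ($V{\left(C \right)} = \left(-27\right) \frac{1}{20} + 1 = - \frac{27}{20} + 1 = - \frac{7}{20}$)
$F = 2 i \sqrt{479}$ ($F = \sqrt{-458 - 1458} = \sqrt{-1916} = 2 i \sqrt{479} \approx 43.772 i$)
$L{\left(g,w \right)} = \frac{2 i \sqrt{479}}{9}$
$\frac{1}{-646151 + L{\left(V{\left(41 \right)},U{\left(-44 \right)} \right)}} = \frac{1}{-646151 + \frac{2 i \sqrt{479}}{9}}$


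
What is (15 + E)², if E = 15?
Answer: 900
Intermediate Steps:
(15 + E)² = (15 + 15)² = 30² = 900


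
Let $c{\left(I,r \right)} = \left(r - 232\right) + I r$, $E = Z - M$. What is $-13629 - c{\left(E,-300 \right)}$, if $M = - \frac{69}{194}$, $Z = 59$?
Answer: $\frac{456841}{97} \approx 4709.7$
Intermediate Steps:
$M = - \frac{69}{194}$ ($M = \left(-69\right) \frac{1}{194} = - \frac{69}{194} \approx -0.35567$)
$E = \frac{11515}{194}$ ($E = 59 - - \frac{69}{194} = 59 + \frac{69}{194} = \frac{11515}{194} \approx 59.356$)
$c{\left(I,r \right)} = -232 + r + I r$ ($c{\left(I,r \right)} = \left(-232 + r\right) + I r = -232 + r + I r$)
$-13629 - c{\left(E,-300 \right)} = -13629 - \left(-232 - 300 + \frac{11515}{194} \left(-300\right)\right) = -13629 - \left(-232 - 300 - \frac{1727250}{97}\right) = -13629 - - \frac{1778854}{97} = -13629 + \frac{1778854}{97} = \frac{456841}{97}$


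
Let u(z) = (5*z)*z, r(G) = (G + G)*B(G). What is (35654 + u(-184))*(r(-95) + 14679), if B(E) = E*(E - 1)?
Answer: -352101409014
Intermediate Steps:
B(E) = E*(-1 + E)
r(G) = 2*G²*(-1 + G) (r(G) = (G + G)*(G*(-1 + G)) = (2*G)*(G*(-1 + G)) = 2*G²*(-1 + G))
u(z) = 5*z²
(35654 + u(-184))*(r(-95) + 14679) = (35654 + 5*(-184)²)*(2*(-95)²*(-1 - 95) + 14679) = (35654 + 5*33856)*(2*9025*(-96) + 14679) = (35654 + 169280)*(-1732800 + 14679) = 204934*(-1718121) = -352101409014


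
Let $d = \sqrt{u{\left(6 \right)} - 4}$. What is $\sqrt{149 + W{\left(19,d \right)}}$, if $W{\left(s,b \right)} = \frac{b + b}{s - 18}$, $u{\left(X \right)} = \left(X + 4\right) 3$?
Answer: $\sqrt{149 + 2 \sqrt{26}} \approx 12.617$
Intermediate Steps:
$u{\left(X \right)} = 12 + 3 X$ ($u{\left(X \right)} = \left(4 + X\right) 3 = 12 + 3 X$)
$d = \sqrt{26}$ ($d = \sqrt{\left(12 + 3 \cdot 6\right) - 4} = \sqrt{\left(12 + 18\right) - 4} = \sqrt{30 - 4} = \sqrt{26} \approx 5.099$)
$W{\left(s,b \right)} = \frac{2 b}{-18 + s}$
$\sqrt{149 + W{\left(19,d \right)}} = \sqrt{149 + \frac{2 \sqrt{26}}{-18 + 19}} = \sqrt{149 + \frac{2 \sqrt{26}}{1}} = \sqrt{149 + 2 \sqrt{26} \cdot 1} = \sqrt{149 + 2 \sqrt{26}}$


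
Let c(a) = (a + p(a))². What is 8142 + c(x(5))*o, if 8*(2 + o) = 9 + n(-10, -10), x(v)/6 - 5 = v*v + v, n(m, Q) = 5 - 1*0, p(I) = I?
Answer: -35958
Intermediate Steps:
n(m, Q) = 5 (n(m, Q) = 5 + 0 = 5)
x(v) = 30 + 6*v + 6*v² (x(v) = 30 + 6*(v*v + v) = 30 + 6*(v² + v) = 30 + 6*(v + v²) = 30 + (6*v + 6*v²) = 30 + 6*v + 6*v²)
o = -¼ (o = -2 + (9 + 5)/8 = -2 + (⅛)*14 = -2 + 7/4 = -¼ ≈ -0.25000)
c(a) = 4*a² (c(a) = (a + a)² = (2*a)² = 4*a²)
8142 + c(x(5))*o = 8142 + (4*(30 + 6*5 + 6*5²)²)*(-¼) = 8142 + (4*(30 + 30 + 6*25)²)*(-¼) = 8142 + (4*(30 + 30 + 150)²)*(-¼) = 8142 + (4*210²)*(-¼) = 8142 + (4*44100)*(-¼) = 8142 + 176400*(-¼) = 8142 - 44100 = -35958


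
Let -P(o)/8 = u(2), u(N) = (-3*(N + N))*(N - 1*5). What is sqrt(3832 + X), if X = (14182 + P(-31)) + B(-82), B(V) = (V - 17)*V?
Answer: 2*sqrt(6461) ≈ 160.76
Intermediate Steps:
B(V) = V*(-17 + V) (B(V) = (-17 + V)*V = V*(-17 + V))
u(N) = -6*N*(-5 + N) (u(N) = (-6*N)*(N - 5) = (-6*N)*(-5 + N) = -6*N*(-5 + N))
P(o) = -288 (P(o) = -48*2*(5 - 1*2) = -48*2*(5 - 2) = -48*2*3 = -8*36 = -288)
X = 22012 (X = (14182 - 288) - 82*(-17 - 82) = 13894 - 82*(-99) = 13894 + 8118 = 22012)
sqrt(3832 + X) = sqrt(3832 + 22012) = sqrt(25844) = 2*sqrt(6461)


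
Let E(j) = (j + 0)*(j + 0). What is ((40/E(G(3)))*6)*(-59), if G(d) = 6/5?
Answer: -29500/3 ≈ -9833.3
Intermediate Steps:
G(d) = 6/5 (G(d) = 6*(⅕) = 6/5)
E(j) = j² (E(j) = j*j = j²)
((40/E(G(3)))*6)*(-59) = ((40/((6/5)²))*6)*(-59) = ((40/(36/25))*6)*(-59) = ((40*(25/36))*6)*(-59) = ((250/9)*6)*(-59) = (500/3)*(-59) = -29500/3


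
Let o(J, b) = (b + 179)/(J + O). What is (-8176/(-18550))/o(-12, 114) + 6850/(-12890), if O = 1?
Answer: -274214661/500422025 ≈ -0.54797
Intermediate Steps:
o(J, b) = (179 + b)/(1 + J) (o(J, b) = (b + 179)/(J + 1) = (179 + b)/(1 + J))
(-8176/(-18550))/o(-12, 114) + 6850/(-12890) = (-8176/(-18550))/(((179 + 114)/(1 - 12))) + 6850/(-12890) = (-8176*(-1/18550))/((293/(-11))) + 6850*(-1/12890) = 584/(1325*((-1/11*293))) - 685/1289 = 584/(1325*(-293/11)) - 685/1289 = (584/1325)*(-11/293) - 685/1289 = -6424/388225 - 685/1289 = -274214661/500422025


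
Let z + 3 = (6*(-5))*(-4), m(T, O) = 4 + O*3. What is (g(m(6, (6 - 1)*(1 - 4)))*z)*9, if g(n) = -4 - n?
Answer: 38961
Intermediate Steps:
m(T, O) = 4 + 3*O
z = 117 (z = -3 + (6*(-5))*(-4) = -3 - 30*(-4) = -3 + 120 = 117)
(g(m(6, (6 - 1)*(1 - 4)))*z)*9 = ((-4 - (4 + 3*((6 - 1)*(1 - 4))))*117)*9 = ((-4 - (4 + 3*(5*(-3))))*117)*9 = ((-4 - (4 + 3*(-15)))*117)*9 = ((-4 - (4 - 45))*117)*9 = ((-4 - 1*(-41))*117)*9 = ((-4 + 41)*117)*9 = (37*117)*9 = 4329*9 = 38961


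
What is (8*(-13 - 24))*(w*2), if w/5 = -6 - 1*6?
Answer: 35520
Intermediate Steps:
w = -60 (w = 5*(-6 - 1*6) = 5*(-6 - 6) = 5*(-12) = -60)
(8*(-13 - 24))*(w*2) = (8*(-13 - 24))*(-60*2) = (8*(-37))*(-120) = -296*(-120) = 35520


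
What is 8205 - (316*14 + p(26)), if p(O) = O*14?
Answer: 3417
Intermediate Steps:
p(O) = 14*O
8205 - (316*14 + p(26)) = 8205 - (316*14 + 14*26) = 8205 - (4424 + 364) = 8205 - 1*4788 = 8205 - 4788 = 3417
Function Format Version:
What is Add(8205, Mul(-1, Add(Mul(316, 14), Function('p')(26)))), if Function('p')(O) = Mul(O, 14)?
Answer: 3417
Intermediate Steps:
Function('p')(O) = Mul(14, O)
Add(8205, Mul(-1, Add(Mul(316, 14), Function('p')(26)))) = Add(8205, Mul(-1, Add(Mul(316, 14), Mul(14, 26)))) = Add(8205, Mul(-1, Add(4424, 364))) = Add(8205, Mul(-1, 4788)) = Add(8205, -4788) = 3417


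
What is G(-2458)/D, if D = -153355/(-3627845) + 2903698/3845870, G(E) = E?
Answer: -244961124106205/79456783319 ≈ -3082.9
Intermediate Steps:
D = 158913566638/199317432145 (D = -153355*(-1/3627845) + 2903698*(1/3845870) = 30671/725569 + 207407/274705 = 158913566638/199317432145 ≈ 0.79729)
G(-2458)/D = -2458/158913566638/199317432145 = -2458*199317432145/158913566638 = -244961124106205/79456783319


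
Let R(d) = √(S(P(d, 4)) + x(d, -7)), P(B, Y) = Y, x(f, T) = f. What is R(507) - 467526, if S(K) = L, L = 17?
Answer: -467526 + 2*√131 ≈ -4.6750e+5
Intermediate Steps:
S(K) = 17
R(d) = √(17 + d)
R(507) - 467526 = √(17 + 507) - 467526 = √524 - 467526 = 2*√131 - 467526 = -467526 + 2*√131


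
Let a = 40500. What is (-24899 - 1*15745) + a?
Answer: -144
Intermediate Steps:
(-24899 - 1*15745) + a = (-24899 - 1*15745) + 40500 = (-24899 - 15745) + 40500 = -40644 + 40500 = -144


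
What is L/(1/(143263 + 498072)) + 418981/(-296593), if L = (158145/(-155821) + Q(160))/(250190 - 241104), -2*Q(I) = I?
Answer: -3700832073050989/647015849942 ≈ -5719.8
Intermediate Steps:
Q(I) = -I/2
L = -12623825/1415789606 (L = (158145/(-155821) - ½*160)/(250190 - 241104) = (158145*(-1/155821) - 80)/9086 = (-158145/155821 - 80)*(1/9086) = -12623825/155821*1/9086 = -12623825/1415789606 ≈ -0.0089165)
L/(1/(143263 + 498072)) + 418981/(-296593) = -12623825/(1415789606*(1/(143263 + 498072))) + 418981/(-296593) = -12623825/(1415789606*(1/641335)) + 418981*(-1/296593) = -12623825/(1415789606*1/641335) - 418981/296593 = -12623825/1415789606*641335 - 418981/296593 = -8096100806375/1415789606 - 418981/296593 = -3700832073050989/647015849942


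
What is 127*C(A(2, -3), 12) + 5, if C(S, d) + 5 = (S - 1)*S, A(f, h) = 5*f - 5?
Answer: 1910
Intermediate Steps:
A(f, h) = -5 + 5*f
C(S, d) = -5 + S*(-1 + S) (C(S, d) = -5 + (S - 1)*S = -5 + (-1 + S)*S = -5 + S*(-1 + S))
127*C(A(2, -3), 12) + 5 = 127*(-5 + (-5 + 5*2)² - (-5 + 5*2)) + 5 = 127*(-5 + (-5 + 10)² - (-5 + 10)) + 5 = 127*(-5 + 5² - 1*5) + 5 = 127*(-5 + 25 - 5) + 5 = 127*15 + 5 = 1905 + 5 = 1910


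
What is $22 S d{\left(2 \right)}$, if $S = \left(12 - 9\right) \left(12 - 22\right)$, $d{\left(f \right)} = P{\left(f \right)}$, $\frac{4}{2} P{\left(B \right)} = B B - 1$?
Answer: $-990$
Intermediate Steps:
$P{\left(B \right)} = - \frac{1}{2} + \frac{B^{2}}{2}$ ($P{\left(B \right)} = \frac{B B - 1}{2} = \frac{B^{2} - 1}{2} = \frac{-1 + B^{2}}{2} = - \frac{1}{2} + \frac{B^{2}}{2}$)
$d{\left(f \right)} = - \frac{1}{2} + \frac{f^{2}}{2}$
$S = -30$ ($S = 3 \left(-10\right) = -30$)
$22 S d{\left(2 \right)} = 22 \left(-30\right) \left(- \frac{1}{2} + \frac{2^{2}}{2}\right) = - 660 \left(- \frac{1}{2} + \frac{1}{2} \cdot 4\right) = - 660 \left(- \frac{1}{2} + 2\right) = \left(-660\right) \frac{3}{2} = -990$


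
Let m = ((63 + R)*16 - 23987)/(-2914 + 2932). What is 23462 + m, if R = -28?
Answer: 44321/2 ≈ 22161.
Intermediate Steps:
m = -2603/2 (m = ((63 - 28)*16 - 23987)/(-2914 + 2932) = (35*16 - 23987)/18 = (560 - 23987)*(1/18) = -23427*1/18 = -2603/2 ≈ -1301.5)
23462 + m = 23462 - 2603/2 = 44321/2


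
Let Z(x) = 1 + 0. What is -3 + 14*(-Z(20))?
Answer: -17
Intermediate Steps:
Z(x) = 1
-3 + 14*(-Z(20)) = -3 + 14*(-1*1) = -3 + 14*(-1) = -3 - 14 = -17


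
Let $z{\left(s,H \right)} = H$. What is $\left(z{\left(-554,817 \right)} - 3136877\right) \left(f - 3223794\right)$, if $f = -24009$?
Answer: $10185305076180$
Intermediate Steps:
$\left(z{\left(-554,817 \right)} - 3136877\right) \left(f - 3223794\right) = \left(817 - 3136877\right) \left(-24009 - 3223794\right) = \left(-3136060\right) \left(-3247803\right) = 10185305076180$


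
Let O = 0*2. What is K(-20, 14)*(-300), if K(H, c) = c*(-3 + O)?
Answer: 12600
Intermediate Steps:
O = 0
K(H, c) = -3*c (K(H, c) = c*(-3 + 0) = c*(-3) = -3*c)
K(-20, 14)*(-300) = -3*14*(-300) = -42*(-300) = 12600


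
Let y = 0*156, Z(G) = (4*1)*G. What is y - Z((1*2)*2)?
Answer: -16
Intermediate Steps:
Z(G) = 4*G
y = 0
y - Z((1*2)*2) = 0 - 4*(1*2)*2 = 0 - 4*2*2 = 0 - 4*4 = 0 - 1*16 = 0 - 16 = -16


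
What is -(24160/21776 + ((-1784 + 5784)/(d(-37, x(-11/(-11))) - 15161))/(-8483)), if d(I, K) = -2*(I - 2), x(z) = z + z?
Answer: -193208568390/174138710129 ≈ -1.1095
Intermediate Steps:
x(z) = 2*z
d(I, K) = 4 - 2*I (d(I, K) = -2*(-2 + I) = 4 - 2*I)
-(24160/21776 + ((-1784 + 5784)/(d(-37, x(-11/(-11))) - 15161))/(-8483)) = -(24160/21776 + ((-1784 + 5784)/((4 - 2*(-37)) - 15161))/(-8483)) = -(24160*(1/21776) + (4000/((4 + 74) - 15161))*(-1/8483)) = -(1510/1361 + (4000/(78 - 15161))*(-1/8483)) = -(1510/1361 + (4000/(-15083))*(-1/8483)) = -(1510/1361 + (4000*(-1/15083))*(-1/8483)) = -(1510/1361 - 4000/15083*(-1/8483)) = -(1510/1361 + 4000/127949089) = -1*193208568390/174138710129 = -193208568390/174138710129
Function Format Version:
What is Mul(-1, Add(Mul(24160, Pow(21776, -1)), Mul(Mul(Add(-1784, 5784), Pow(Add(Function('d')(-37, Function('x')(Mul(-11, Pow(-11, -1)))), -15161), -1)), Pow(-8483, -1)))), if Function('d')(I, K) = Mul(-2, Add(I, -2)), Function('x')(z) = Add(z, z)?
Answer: Rational(-193208568390, 174138710129) ≈ -1.1095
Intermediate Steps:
Function('x')(z) = Mul(2, z)
Function('d')(I, K) = Add(4, Mul(-2, I)) (Function('d')(I, K) = Mul(-2, Add(-2, I)) = Add(4, Mul(-2, I)))
Mul(-1, Add(Mul(24160, Pow(21776, -1)), Mul(Mul(Add(-1784, 5784), Pow(Add(Function('d')(-37, Function('x')(Mul(-11, Pow(-11, -1)))), -15161), -1)), Pow(-8483, -1)))) = Mul(-1, Add(Mul(24160, Pow(21776, -1)), Mul(Mul(Add(-1784, 5784), Pow(Add(Add(4, Mul(-2, -37)), -15161), -1)), Pow(-8483, -1)))) = Mul(-1, Add(Mul(24160, Rational(1, 21776)), Mul(Mul(4000, Pow(Add(Add(4, 74), -15161), -1)), Rational(-1, 8483)))) = Mul(-1, Add(Rational(1510, 1361), Mul(Mul(4000, Pow(Add(78, -15161), -1)), Rational(-1, 8483)))) = Mul(-1, Add(Rational(1510, 1361), Mul(Mul(4000, Pow(-15083, -1)), Rational(-1, 8483)))) = Mul(-1, Add(Rational(1510, 1361), Mul(Mul(4000, Rational(-1, 15083)), Rational(-1, 8483)))) = Mul(-1, Add(Rational(1510, 1361), Mul(Rational(-4000, 15083), Rational(-1, 8483)))) = Mul(-1, Add(Rational(1510, 1361), Rational(4000, 127949089))) = Mul(-1, Rational(193208568390, 174138710129)) = Rational(-193208568390, 174138710129)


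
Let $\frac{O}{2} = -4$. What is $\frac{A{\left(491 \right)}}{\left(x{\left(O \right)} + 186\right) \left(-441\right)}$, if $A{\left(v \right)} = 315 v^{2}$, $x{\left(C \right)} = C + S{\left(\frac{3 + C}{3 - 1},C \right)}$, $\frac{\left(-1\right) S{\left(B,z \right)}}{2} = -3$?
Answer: $- \frac{1205405}{1288} \approx -935.87$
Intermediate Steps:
$O = -8$ ($O = 2 \left(-4\right) = -8$)
$S{\left(B,z \right)} = 6$ ($S{\left(B,z \right)} = \left(-2\right) \left(-3\right) = 6$)
$x{\left(C \right)} = 6 + C$ ($x{\left(C \right)} = C + 6 = 6 + C$)
$\frac{A{\left(491 \right)}}{\left(x{\left(O \right)} + 186\right) \left(-441\right)} = \frac{315 \cdot 491^{2}}{\left(\left(6 - 8\right) + 186\right) \left(-441\right)} = \frac{315 \cdot 241081}{\left(-2 + 186\right) \left(-441\right)} = \frac{75940515}{184 \left(-441\right)} = \frac{75940515}{-81144} = 75940515 \left(- \frac{1}{81144}\right) = - \frac{1205405}{1288}$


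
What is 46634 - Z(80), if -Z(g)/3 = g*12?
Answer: 49514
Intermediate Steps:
Z(g) = -36*g (Z(g) = -3*g*12 = -36*g)
46634 - Z(80) = 46634 - (-36)*80 = 46634 - 1*(-2880) = 46634 + 2880 = 49514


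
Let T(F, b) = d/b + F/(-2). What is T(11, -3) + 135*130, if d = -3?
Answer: 35091/2 ≈ 17546.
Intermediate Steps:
T(F, b) = -3/b - F/2 (T(F, b) = -3/b + F/(-2) = -3/b + F*(-½) = -3/b - F/2)
T(11, -3) + 135*130 = (-3/(-3) - ½*11) + 135*130 = (-3*(-⅓) - 11/2) + 17550 = (1 - 11/2) + 17550 = -9/2 + 17550 = 35091/2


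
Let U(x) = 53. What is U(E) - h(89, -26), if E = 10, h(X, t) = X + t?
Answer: -10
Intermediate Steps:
U(E) - h(89, -26) = 53 - (89 - 26) = 53 - 1*63 = 53 - 63 = -10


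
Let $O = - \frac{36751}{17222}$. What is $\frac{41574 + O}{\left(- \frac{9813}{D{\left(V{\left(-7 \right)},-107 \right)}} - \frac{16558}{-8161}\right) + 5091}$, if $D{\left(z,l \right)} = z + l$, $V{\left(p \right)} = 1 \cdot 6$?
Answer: $\frac{590130220974697}{73676904352444} \approx 8.0097$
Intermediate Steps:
$O = - \frac{36751}{17222}$ ($O = \left(-36751\right) \frac{1}{17222} = - \frac{36751}{17222} \approx -2.134$)
$V{\left(p \right)} = 6$
$D{\left(z,l \right)} = l + z$
$\frac{41574 + O}{\left(- \frac{9813}{D{\left(V{\left(-7 \right)},-107 \right)}} - \frac{16558}{-8161}\right) + 5091} = \frac{41574 - \frac{36751}{17222}}{\left(- \frac{9813}{-107 + 6} - \frac{16558}{-8161}\right) + 5091} = \frac{715950677}{17222 \left(\left(- \frac{9813}{-101} - - \frac{16558}{8161}\right) + 5091\right)} = \frac{715950677}{17222 \left(\left(\left(-9813\right) \left(- \frac{1}{101}\right) + \frac{16558}{8161}\right) + 5091\right)} = \frac{715950677}{17222 \left(\left(\frac{9813}{101} + \frac{16558}{8161}\right) + 5091\right)} = \frac{715950677}{17222 \left(\frac{81756251}{824261} + 5091\right)} = \frac{715950677}{17222 \cdot \frac{4278069002}{824261}} = \frac{715950677}{17222} \cdot \frac{824261}{4278069002} = \frac{590130220974697}{73676904352444}$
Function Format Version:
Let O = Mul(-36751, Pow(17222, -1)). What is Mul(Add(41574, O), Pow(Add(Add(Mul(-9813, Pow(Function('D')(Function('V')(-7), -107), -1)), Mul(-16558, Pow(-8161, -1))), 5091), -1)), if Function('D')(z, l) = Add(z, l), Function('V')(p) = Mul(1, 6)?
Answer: Rational(590130220974697, 73676904352444) ≈ 8.0097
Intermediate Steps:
O = Rational(-36751, 17222) (O = Mul(-36751, Rational(1, 17222)) = Rational(-36751, 17222) ≈ -2.1340)
Function('V')(p) = 6
Function('D')(z, l) = Add(l, z)
Mul(Add(41574, O), Pow(Add(Add(Mul(-9813, Pow(Function('D')(Function('V')(-7), -107), -1)), Mul(-16558, Pow(-8161, -1))), 5091), -1)) = Mul(Add(41574, Rational(-36751, 17222)), Pow(Add(Add(Mul(-9813, Pow(Add(-107, 6), -1)), Mul(-16558, Pow(-8161, -1))), 5091), -1)) = Mul(Rational(715950677, 17222), Pow(Add(Add(Mul(-9813, Pow(-101, -1)), Mul(-16558, Rational(-1, 8161))), 5091), -1)) = Mul(Rational(715950677, 17222), Pow(Add(Add(Mul(-9813, Rational(-1, 101)), Rational(16558, 8161)), 5091), -1)) = Mul(Rational(715950677, 17222), Pow(Add(Add(Rational(9813, 101), Rational(16558, 8161)), 5091), -1)) = Mul(Rational(715950677, 17222), Pow(Add(Rational(81756251, 824261), 5091), -1)) = Mul(Rational(715950677, 17222), Pow(Rational(4278069002, 824261), -1)) = Mul(Rational(715950677, 17222), Rational(824261, 4278069002)) = Rational(590130220974697, 73676904352444)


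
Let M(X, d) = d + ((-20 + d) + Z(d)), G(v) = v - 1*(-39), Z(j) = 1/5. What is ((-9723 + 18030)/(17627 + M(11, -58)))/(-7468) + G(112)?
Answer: 32873763691/217707136 ≈ 151.00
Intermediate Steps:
Z(j) = ⅕
G(v) = 39 + v (G(v) = v + 39 = 39 + v)
M(X, d) = -99/5 + 2*d (M(X, d) = d + ((-20 + d) + ⅕) = d + (-99/5 + d) = -99/5 + 2*d)
((-9723 + 18030)/(17627 + M(11, -58)))/(-7468) + G(112) = ((-9723 + 18030)/(17627 + (-99/5 + 2*(-58))))/(-7468) + (39 + 112) = (8307/(17627 + (-99/5 - 116)))*(-1/7468) + 151 = (8307/(17627 - 679/5))*(-1/7468) + 151 = (8307/(87456/5))*(-1/7468) + 151 = (8307*(5/87456))*(-1/7468) + 151 = (13845/29152)*(-1/7468) + 151 = -13845/217707136 + 151 = 32873763691/217707136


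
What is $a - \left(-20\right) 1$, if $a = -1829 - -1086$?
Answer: $-723$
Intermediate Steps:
$a = -743$ ($a = -1829 + 1086 = -743$)
$a - \left(-20\right) 1 = -743 - \left(-20\right) 1 = -743 - -20 = -743 + 20 = -723$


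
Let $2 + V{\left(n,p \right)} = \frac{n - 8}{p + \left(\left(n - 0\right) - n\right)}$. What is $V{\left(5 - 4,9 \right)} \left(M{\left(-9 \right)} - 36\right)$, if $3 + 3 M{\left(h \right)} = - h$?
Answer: $\frac{850}{9} \approx 94.444$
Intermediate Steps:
$M{\left(h \right)} = -1 - \frac{h}{3}$ ($M{\left(h \right)} = -1 + \frac{\left(-1\right) h}{3} = -1 - \frac{h}{3}$)
$V{\left(n,p \right)} = -2 + \frac{-8 + n}{p}$ ($V{\left(n,p \right)} = -2 + \frac{n - 8}{p + \left(\left(n - 0\right) - n\right)} = -2 + \frac{-8 + n}{p + \left(\left(n + 0\right) - n\right)} = -2 + \frac{-8 + n}{p + \left(n - n\right)} = -2 + \frac{-8 + n}{p + 0} = -2 + \frac{-8 + n}{p}$)
$V{\left(5 - 4,9 \right)} \left(M{\left(-9 \right)} - 36\right) = \frac{-8 + \left(5 - 4\right) - 18}{9} \left(\left(-1 - -3\right) - 36\right) = \frac{-8 + 1 - 18}{9} \left(\left(-1 + 3\right) - 36\right) = \frac{1}{9} \left(-25\right) \left(2 - 36\right) = \left(- \frac{25}{9}\right) \left(-34\right) = \frac{850}{9}$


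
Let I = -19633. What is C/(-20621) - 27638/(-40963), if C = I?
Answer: 105703829/64976771 ≈ 1.6268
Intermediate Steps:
C = -19633
C/(-20621) - 27638/(-40963) = -19633/(-20621) - 27638/(-40963) = -19633*(-1/20621) - 27638*(-1/40963) = 19633/20621 + 2126/3151 = 105703829/64976771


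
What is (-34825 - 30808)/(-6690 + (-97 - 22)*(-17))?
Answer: 65633/4667 ≈ 14.063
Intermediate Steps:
(-34825 - 30808)/(-6690 + (-97 - 22)*(-17)) = -65633/(-6690 - 119*(-17)) = -65633/(-6690 + 2023) = -65633/(-4667) = -65633*(-1/4667) = 65633/4667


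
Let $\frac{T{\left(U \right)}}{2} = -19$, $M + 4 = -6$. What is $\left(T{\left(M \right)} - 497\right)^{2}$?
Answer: $286225$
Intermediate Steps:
$M = -10$ ($M = -4 - 6 = -10$)
$T{\left(U \right)} = -38$ ($T{\left(U \right)} = 2 \left(-19\right) = -38$)
$\left(T{\left(M \right)} - 497\right)^{2} = \left(-38 - 497\right)^{2} = \left(-535\right)^{2} = 286225$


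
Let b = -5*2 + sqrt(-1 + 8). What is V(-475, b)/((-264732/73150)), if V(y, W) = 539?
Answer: -19713925/132366 ≈ -148.94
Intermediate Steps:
b = -10 + sqrt(7) ≈ -7.3542
V(-475, b)/((-264732/73150)) = 539/((-264732/73150)) = 539/((-264732*1/73150)) = 539/(-132366/36575) = 539*(-36575/132366) = -19713925/132366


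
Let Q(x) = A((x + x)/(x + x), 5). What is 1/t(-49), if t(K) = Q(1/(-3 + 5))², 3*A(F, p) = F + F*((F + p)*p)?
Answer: 9/961 ≈ 0.0093652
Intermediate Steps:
A(F, p) = F/3 + F*p*(F + p)/3 (A(F, p) = (F + F*((F + p)*p))/3 = (F + F*(p*(F + p)))/3 = (F + F*p*(F + p))/3 = F/3 + F*p*(F + p)/3)
Q(x) = 31/3 (Q(x) = ((x + x)/(x + x))*(1 + 5² + ((x + x)/(x + x))*5)/3 = ((2*x)/((2*x)))*(1 + 25 + ((2*x)/((2*x)))*5)/3 = ((2*x)*(1/(2*x)))*(1 + 25 + ((2*x)*(1/(2*x)))*5)/3 = (⅓)*1*(1 + 25 + 1*5) = (⅓)*1*(1 + 25 + 5) = (⅓)*1*31 = 31/3)
t(K) = 961/9 (t(K) = (31/3)² = 961/9)
1/t(-49) = 1/(961/9) = 9/961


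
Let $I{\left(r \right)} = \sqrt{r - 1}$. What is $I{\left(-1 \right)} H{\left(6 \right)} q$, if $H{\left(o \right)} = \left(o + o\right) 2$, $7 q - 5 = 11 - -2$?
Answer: $\frac{432 i \sqrt{2}}{7} \approx 87.277 i$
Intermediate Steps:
$q = \frac{18}{7}$ ($q = \frac{5}{7} + \frac{11 - -2}{7} = \frac{5}{7} + \frac{11 + 2}{7} = \frac{5}{7} + \frac{1}{7} \cdot 13 = \frac{5}{7} + \frac{13}{7} = \frac{18}{7} \approx 2.5714$)
$H{\left(o \right)} = 4 o$ ($H{\left(o \right)} = 2 o 2 = 4 o$)
$I{\left(r \right)} = \sqrt{-1 + r}$
$I{\left(-1 \right)} H{\left(6 \right)} q = \sqrt{-1 - 1} \cdot 4 \cdot 6 \cdot \frac{18}{7} = \sqrt{-2} \cdot 24 \cdot \frac{18}{7} = i \sqrt{2} \cdot 24 \cdot \frac{18}{7} = 24 i \sqrt{2} \cdot \frac{18}{7} = \frac{432 i \sqrt{2}}{7}$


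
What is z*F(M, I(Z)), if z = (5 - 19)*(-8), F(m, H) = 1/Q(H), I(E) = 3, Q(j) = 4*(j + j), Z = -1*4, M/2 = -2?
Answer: 14/3 ≈ 4.6667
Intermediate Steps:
M = -4 (M = 2*(-2) = -4)
Z = -4
Q(j) = 8*j (Q(j) = 4*(2*j) = 8*j)
F(m, H) = 1/(8*H)
z = 112 (z = -14*(-8) = 112)
z*F(M, I(Z)) = 112*((⅛)/3) = 112*((⅛)*(⅓)) = 112*(1/24) = 14/3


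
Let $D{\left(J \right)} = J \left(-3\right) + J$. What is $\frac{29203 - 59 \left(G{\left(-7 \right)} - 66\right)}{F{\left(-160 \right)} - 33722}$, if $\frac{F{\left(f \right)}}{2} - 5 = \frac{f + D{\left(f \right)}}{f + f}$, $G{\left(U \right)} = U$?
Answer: $- \frac{33510}{33713} \approx -0.99398$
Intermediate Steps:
$D{\left(J \right)} = - 2 J$ ($D{\left(J \right)} = - 3 J + J = - 2 J$)
$F{\left(f \right)} = 9$ ($F{\left(f \right)} = 10 + 2 \frac{f - 2 f}{f + f} = 10 + 2 \frac{\left(-1\right) f}{2 f} = 10 + 2 - f \frac{1}{2 f} = 10 + 2 \left(- \frac{1}{2}\right) = 10 - 1 = 9$)
$\frac{29203 - 59 \left(G{\left(-7 \right)} - 66\right)}{F{\left(-160 \right)} - 33722} = \frac{29203 - 59 \left(-7 - 66\right)}{9 - 33722} = \frac{29203 - -4307}{-33713} = \left(29203 + 4307\right) \left(- \frac{1}{33713}\right) = 33510 \left(- \frac{1}{33713}\right) = - \frac{33510}{33713}$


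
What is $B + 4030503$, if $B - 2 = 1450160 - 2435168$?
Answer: $3045497$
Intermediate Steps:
$B = -985006$ ($B = 2 + \left(1450160 - 2435168\right) = 2 - 985008 = -985006$)
$B + 4030503 = -985006 + 4030503 = 3045497$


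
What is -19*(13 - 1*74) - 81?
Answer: 1078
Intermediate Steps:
-19*(13 - 1*74) - 81 = -19*(13 - 74) - 81 = -19*(-61) - 81 = 1159 - 81 = 1078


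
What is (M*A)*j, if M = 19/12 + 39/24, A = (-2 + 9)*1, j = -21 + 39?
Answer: 1617/4 ≈ 404.25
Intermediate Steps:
j = 18
A = 7 (A = 7*1 = 7)
M = 77/24 (M = 19*(1/12) + 39*(1/24) = 19/12 + 13/8 = 77/24 ≈ 3.2083)
(M*A)*j = ((77/24)*7)*18 = (539/24)*18 = 1617/4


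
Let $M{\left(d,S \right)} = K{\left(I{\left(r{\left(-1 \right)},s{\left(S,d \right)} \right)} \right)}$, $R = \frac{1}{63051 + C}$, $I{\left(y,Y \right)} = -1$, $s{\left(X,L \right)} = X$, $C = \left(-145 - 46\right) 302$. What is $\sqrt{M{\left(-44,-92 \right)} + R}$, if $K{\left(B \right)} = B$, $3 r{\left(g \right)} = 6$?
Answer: $\frac{2 i \sqrt{7205198}}{5369} \approx 0.99991 i$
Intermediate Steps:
$C = -57682$ ($C = \left(-191\right) 302 = -57682$)
$r{\left(g \right)} = 2$ ($r{\left(g \right)} = \frac{1}{3} \cdot 6 = 2$)
$R = \frac{1}{5369}$ ($R = \frac{1}{63051 - 57682} = \frac{1}{5369} \approx 0.00018625$)
$M{\left(d,S \right)} = -1$
$\sqrt{M{\left(-44,-92 \right)} + R} = \sqrt{-1 + \frac{1}{5369}} = \sqrt{- \frac{5368}{5369}} = \frac{2 i \sqrt{7205198}}{5369}$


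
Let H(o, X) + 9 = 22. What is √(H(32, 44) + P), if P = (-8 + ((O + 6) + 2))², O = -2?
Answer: √17 ≈ 4.1231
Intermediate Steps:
H(o, X) = 13 (H(o, X) = -9 + 22 = 13)
P = 4 (P = (-8 + ((-2 + 6) + 2))² = (-8 + (4 + 2))² = (-8 + 6)² = (-2)² = 4)
√(H(32, 44) + P) = √(13 + 4) = √17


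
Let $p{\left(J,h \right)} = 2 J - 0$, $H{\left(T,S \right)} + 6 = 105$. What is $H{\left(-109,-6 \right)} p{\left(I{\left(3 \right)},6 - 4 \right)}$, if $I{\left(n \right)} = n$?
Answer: $594$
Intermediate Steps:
$H{\left(T,S \right)} = 99$ ($H{\left(T,S \right)} = -6 + 105 = 99$)
$p{\left(J,h \right)} = 2 J$ ($p{\left(J,h \right)} = 2 J + 0 = 2 J$)
$H{\left(-109,-6 \right)} p{\left(I{\left(3 \right)},6 - 4 \right)} = 99 \cdot 2 \cdot 3 = 99 \cdot 6 = 594$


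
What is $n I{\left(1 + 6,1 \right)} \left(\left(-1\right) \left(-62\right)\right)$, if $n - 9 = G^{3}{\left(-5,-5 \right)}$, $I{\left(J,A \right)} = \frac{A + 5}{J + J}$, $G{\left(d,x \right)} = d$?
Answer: $- \frac{21576}{7} \approx -3082.3$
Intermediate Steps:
$I{\left(J,A \right)} = \frac{5 + A}{2 J}$
$n = -116$ ($n = 9 + \left(-5\right)^{3} = 9 - 125 = -116$)
$n I{\left(1 + 6,1 \right)} \left(\left(-1\right) \left(-62\right)\right) = - 116 \frac{5 + 1}{2 \left(1 + 6\right)} \left(\left(-1\right) \left(-62\right)\right) = - 116 \cdot \frac{1}{2} \cdot \frac{1}{7} \cdot 6 \cdot 62 = \left(-116\right) \frac{3}{7} \cdot 62 = \left(- \frac{348}{7}\right) 62 = - \frac{21576}{7}$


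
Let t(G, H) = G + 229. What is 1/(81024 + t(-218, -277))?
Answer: 1/81035 ≈ 1.2340e-5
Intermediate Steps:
t(G, H) = 229 + G
1/(81024 + t(-218, -277)) = 1/(81024 + (229 - 218)) = 1/(81024 + 11) = 1/81035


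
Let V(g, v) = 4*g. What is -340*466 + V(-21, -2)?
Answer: -158524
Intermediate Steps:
-340*466 + V(-21, -2) = -340*466 + 4*(-21) = -158440 - 84 = -158524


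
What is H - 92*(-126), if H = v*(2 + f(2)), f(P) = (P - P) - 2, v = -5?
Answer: 11592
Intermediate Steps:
f(P) = -2 (f(P) = 0 - 2 = -2)
H = 0 (H = -5*(2 - 2) = -5*0 = 0)
H - 92*(-126) = 0 - 92*(-126) = 0 + 11592 = 11592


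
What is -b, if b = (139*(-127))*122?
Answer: 2153666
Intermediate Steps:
b = -2153666 (b = -17653*122 = -2153666)
-b = -1*(-2153666) = 2153666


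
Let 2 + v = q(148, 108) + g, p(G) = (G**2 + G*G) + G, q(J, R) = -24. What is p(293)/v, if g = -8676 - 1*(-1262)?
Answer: -171991/7440 ≈ -23.117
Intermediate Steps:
g = -7414 (g = -8676 + 1262 = -7414)
p(G) = G + 2*G**2 (p(G) = (G**2 + G**2) + G = 2*G**2 + G = G + 2*G**2)
v = -7440 (v = -2 + (-24 - 7414) = -2 - 7438 = -7440)
p(293)/v = (293*(1 + 2*293))/(-7440) = (293*(1 + 586))*(-1/7440) = (293*587)*(-1/7440) = 171991*(-1/7440) = -171991/7440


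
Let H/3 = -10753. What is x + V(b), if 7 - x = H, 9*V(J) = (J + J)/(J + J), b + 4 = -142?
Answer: 290395/9 ≈ 32266.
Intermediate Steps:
b = -146 (b = -4 - 142 = -146)
V(J) = ⅑ (V(J) = ((J + J)/(J + J))/9 = ((2*J)/((2*J)))/9 = ((2*J)*(1/(2*J)))/9 = (⅑)*1 = ⅑)
H = -32259 (H = 3*(-10753) = -32259)
x = 32266 (x = 7 - 1*(-32259) = 7 + 32259 = 32266)
x + V(b) = 32266 + ⅑ = 290395/9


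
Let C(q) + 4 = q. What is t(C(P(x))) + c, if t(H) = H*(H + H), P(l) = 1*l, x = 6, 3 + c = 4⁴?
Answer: 261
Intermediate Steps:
c = 253 (c = -3 + 4⁴ = -3 + 256 = 253)
P(l) = l
C(q) = -4 + q
t(H) = 2*H² (t(H) = H*(2*H) = 2*H²)
t(C(P(x))) + c = 2*(-4 + 6)² + 253 = 2*2² + 253 = 2*4 + 253 = 8 + 253 = 261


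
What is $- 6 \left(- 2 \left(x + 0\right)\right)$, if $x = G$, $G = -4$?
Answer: $-48$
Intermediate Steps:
$x = -4$
$- 6 \left(- 2 \left(x + 0\right)\right) = - 6 \left(- 2 \left(-4 + 0\right)\right) = - 6 \left(\left(-2\right) \left(-4\right)\right) = \left(-6\right) 8 = -48$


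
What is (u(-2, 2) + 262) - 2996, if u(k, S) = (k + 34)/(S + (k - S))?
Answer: -2750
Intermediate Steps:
u(k, S) = (34 + k)/k
(u(-2, 2) + 262) - 2996 = ((34 - 2)/(-2) + 262) - 2996 = (-½*32 + 262) - 2996 = (-16 + 262) - 2996 = 246 - 2996 = -2750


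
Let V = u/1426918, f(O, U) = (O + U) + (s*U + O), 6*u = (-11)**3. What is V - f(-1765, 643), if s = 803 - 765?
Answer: -184474814207/8561508 ≈ -21547.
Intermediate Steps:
s = 38
u = -1331/6 (u = (1/6)*(-11)**3 = (1/6)*(-1331) = -1331/6 ≈ -221.83)
f(O, U) = 2*O + 39*U (f(O, U) = (O + U) + (38*U + O) = (O + U) + (O + 38*U) = 2*O + 39*U)
V = -1331/8561508 (V = -1331/6/1426918 = -1331/6*1/1426918 = -1331/8561508 ≈ -0.00015546)
V - f(-1765, 643) = -1331/8561508 - (2*(-1765) + 39*643) = -1331/8561508 - (-3530 + 25077) = -1331/8561508 - 1*21547 = -1331/8561508 - 21547 = -184474814207/8561508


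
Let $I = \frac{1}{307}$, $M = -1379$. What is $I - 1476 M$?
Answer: $\frac{624869029}{307} \approx 2.0354 \cdot 10^{6}$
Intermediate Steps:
$I = \frac{1}{307} \approx 0.0032573$
$I - 1476 M = \frac{1}{307} - -2035404 = \frac{1}{307} + 2035404 = \frac{624869029}{307}$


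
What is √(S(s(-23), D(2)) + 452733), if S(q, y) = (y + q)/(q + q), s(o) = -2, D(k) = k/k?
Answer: √1810933/2 ≈ 672.85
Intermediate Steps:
D(k) = 1
S(q, y) = (q + y)/(2*q) (S(q, y) = (q + y)/((2*q)) = (q + y)*(1/(2*q)) = (q + y)/(2*q))
√(S(s(-23), D(2)) + 452733) = √((½)*(-2 + 1)/(-2) + 452733) = √((½)*(-½)*(-1) + 452733) = √(¼ + 452733) = √(1810933/4) = √1810933/2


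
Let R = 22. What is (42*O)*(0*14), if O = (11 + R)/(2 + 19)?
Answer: 0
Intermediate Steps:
O = 11/7 (O = (11 + 22)/(2 + 19) = 33/21 = 33*(1/21) = 11/7 ≈ 1.5714)
(42*O)*(0*14) = (42*(11/7))*(0*14) = 66*0 = 0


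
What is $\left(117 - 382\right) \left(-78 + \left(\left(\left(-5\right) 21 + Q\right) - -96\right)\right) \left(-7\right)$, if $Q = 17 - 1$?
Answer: $-131705$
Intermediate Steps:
$Q = 16$ ($Q = 17 - 1 = 16$)
$\left(117 - 382\right) \left(-78 + \left(\left(\left(-5\right) 21 + Q\right) - -96\right)\right) \left(-7\right) = \left(117 - 382\right) \left(-78 + \left(\left(\left(-5\right) 21 + 16\right) - -96\right)\right) \left(-7\right) = - 265 \left(-78 + \left(\left(-105 + 16\right) + 96\right)\right) \left(-7\right) = - 265 \left(-78 + \left(-89 + 96\right)\right) \left(-7\right) = - 265 \left(-78 + 7\right) \left(-7\right) = \left(-265\right) \left(-71\right) \left(-7\right) = 18815 \left(-7\right) = -131705$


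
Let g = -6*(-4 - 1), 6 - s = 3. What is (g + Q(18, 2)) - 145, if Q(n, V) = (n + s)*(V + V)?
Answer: -31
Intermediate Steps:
s = 3 (s = 6 - 1*3 = 6 - 3 = 3)
g = 30 (g = -6*(-5) = 30)
Q(n, V) = 2*V*(3 + n) (Q(n, V) = (n + 3)*(V + V) = (3 + n)*(2*V) = 2*V*(3 + n))
(g + Q(18, 2)) - 145 = (30 + 2*2*(3 + 18)) - 145 = (30 + 2*2*21) - 145 = (30 + 84) - 145 = 114 - 145 = -31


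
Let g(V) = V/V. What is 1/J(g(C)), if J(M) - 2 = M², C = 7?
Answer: ⅓ ≈ 0.33333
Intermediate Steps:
g(V) = 1
J(M) = 2 + M²
1/J(g(C)) = 1/(2 + 1²) = 1/(2 + 1) = 1/3 = ⅓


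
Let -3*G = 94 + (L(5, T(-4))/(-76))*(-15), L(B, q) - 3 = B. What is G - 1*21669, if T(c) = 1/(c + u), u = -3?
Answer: -1236949/57 ≈ -21701.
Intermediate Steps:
T(c) = 1/(-3 + c) (T(c) = 1/(c - 3) = 1/(-3 + c))
L(B, q) = 3 + B
G = -1816/57 (G = -(94 + ((3 + 5)/(-76))*(-15))/3 = -(94 + (8*(-1/76))*(-15))/3 = -(94 - 2/19*(-15))/3 = -(94 + 30/19)/3 = -⅓*1816/19 = -1816/57 ≈ -31.860)
G - 1*21669 = -1816/57 - 1*21669 = -1816/57 - 21669 = -1236949/57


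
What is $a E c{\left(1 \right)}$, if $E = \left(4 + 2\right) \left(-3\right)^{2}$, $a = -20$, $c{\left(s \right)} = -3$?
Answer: $3240$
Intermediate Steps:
$E = 54$ ($E = 6 \cdot 9 = 54$)
$a E c{\left(1 \right)} = \left(-20\right) 54 \left(-3\right) = \left(-1080\right) \left(-3\right) = 3240$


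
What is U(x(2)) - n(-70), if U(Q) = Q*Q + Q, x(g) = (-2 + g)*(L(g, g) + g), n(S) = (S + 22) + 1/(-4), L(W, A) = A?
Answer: 193/4 ≈ 48.250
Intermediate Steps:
n(S) = 87/4 + S (n(S) = (22 + S) - ¼ = 87/4 + S)
x(g) = 2*g*(-2 + g) (x(g) = (-2 + g)*(g + g) = (-2 + g)*(2*g) = 2*g*(-2 + g))
U(Q) = Q + Q² (U(Q) = Q² + Q = Q + Q²)
U(x(2)) - n(-70) = (2*2*(-2 + 2))*(1 + 2*2*(-2 + 2)) - (87/4 - 70) = (2*2*0)*(1 + 2*2*0) - 1*(-193/4) = 0*(1 + 0) + 193/4 = 0*1 + 193/4 = 0 + 193/4 = 193/4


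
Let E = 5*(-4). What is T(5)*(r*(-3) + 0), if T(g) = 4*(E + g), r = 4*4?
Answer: 2880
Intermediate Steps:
E = -20
r = 16
T(g) = -80 + 4*g (T(g) = 4*(-20 + g) = -80 + 4*g)
T(5)*(r*(-3) + 0) = (-80 + 4*5)*(16*(-3) + 0) = (-80 + 20)*(-48 + 0) = -60*(-48) = 2880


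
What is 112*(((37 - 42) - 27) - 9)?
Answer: -4592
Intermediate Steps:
112*(((37 - 42) - 27) - 9) = 112*((-5 - 27) - 9) = 112*(-32 - 9) = 112*(-41) = -4592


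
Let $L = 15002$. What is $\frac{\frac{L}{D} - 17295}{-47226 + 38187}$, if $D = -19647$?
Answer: $\frac{339809867}{177589233} \approx 1.9135$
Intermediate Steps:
$\frac{\frac{L}{D} - 17295}{-47226 + 38187} = \frac{\frac{15002}{-19647} - 17295}{-47226 + 38187} = \frac{15002 \left(- \frac{1}{19647}\right) - 17295}{-9039} = \left(- \frac{15002}{19647} - 17295\right) \left(- \frac{1}{9039}\right) = \left(- \frac{339809867}{19647}\right) \left(- \frac{1}{9039}\right) = \frac{339809867}{177589233}$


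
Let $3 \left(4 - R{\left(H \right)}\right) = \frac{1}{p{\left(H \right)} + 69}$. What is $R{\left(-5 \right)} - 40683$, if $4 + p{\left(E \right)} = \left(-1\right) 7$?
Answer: $- \frac{7078147}{174} \approx -40679.0$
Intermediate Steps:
$p{\left(E \right)} = -11$ ($p{\left(E \right)} = -4 - 7 = -11$)
$R{\left(H \right)} = \frac{695}{174}$ ($R{\left(H \right)} = 4 - \frac{1}{3 \left(-11 + 69\right)} = 4 - \frac{1}{3 \cdot 58} = 4 - \frac{1}{174} = \frac{695}{174}$)
$R{\left(-5 \right)} - 40683 = \frac{695}{174} - 40683 = - \frac{7078147}{174}$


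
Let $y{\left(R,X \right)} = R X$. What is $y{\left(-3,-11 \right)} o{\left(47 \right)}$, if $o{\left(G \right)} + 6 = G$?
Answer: $1353$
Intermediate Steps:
$o{\left(G \right)} = -6 + G$
$y{\left(-3,-11 \right)} o{\left(47 \right)} = \left(-3\right) \left(-11\right) \left(-6 + 47\right) = 33 \cdot 41 = 1353$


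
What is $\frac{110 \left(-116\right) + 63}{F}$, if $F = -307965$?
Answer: $\frac{12697}{307965} \approx 0.041229$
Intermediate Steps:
$\frac{110 \left(-116\right) + 63}{F} = \frac{110 \left(-116\right) + 63}{-307965} = \left(-12760 + 63\right) \left(- \frac{1}{307965}\right) = \left(-12697\right) \left(- \frac{1}{307965}\right) = \frac{12697}{307965}$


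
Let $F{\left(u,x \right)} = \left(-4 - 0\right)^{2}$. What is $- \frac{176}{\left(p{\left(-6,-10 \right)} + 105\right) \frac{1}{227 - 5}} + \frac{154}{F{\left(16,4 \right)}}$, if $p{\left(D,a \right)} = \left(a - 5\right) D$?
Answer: $- \frac{99187}{520} \approx -190.74$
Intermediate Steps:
$F{\left(u,x \right)} = 16$ ($F{\left(u,x \right)} = \left(-4 + 0\right)^{2} = \left(-4\right)^{2} = 16$)
$p{\left(D,a \right)} = D \left(-5 + a\right)$ ($p{\left(D,a \right)} = \left(-5 + a\right) D = D \left(-5 + a\right)$)
$- \frac{176}{\left(p{\left(-6,-10 \right)} + 105\right) \frac{1}{227 - 5}} + \frac{154}{F{\left(16,4 \right)}} = - \frac{176}{\left(- 6 \left(-5 - 10\right) + 105\right) \frac{1}{227 - 5}} + \frac{154}{16} = - \frac{176}{\left(\left(-6\right) \left(-15\right) + 105\right) \frac{1}{222}} + 154 \cdot \frac{1}{16} = - \frac{176}{\left(90 + 105\right) \frac{1}{222}} + \frac{77}{8} = - \frac{176}{195 \cdot \frac{1}{222}} + \frac{77}{8} = - \frac{176}{\frac{65}{74}} + \frac{77}{8} = \left(-176\right) \frac{74}{65} + \frac{77}{8} = - \frac{13024}{65} + \frac{77}{8} = - \frac{99187}{520}$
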